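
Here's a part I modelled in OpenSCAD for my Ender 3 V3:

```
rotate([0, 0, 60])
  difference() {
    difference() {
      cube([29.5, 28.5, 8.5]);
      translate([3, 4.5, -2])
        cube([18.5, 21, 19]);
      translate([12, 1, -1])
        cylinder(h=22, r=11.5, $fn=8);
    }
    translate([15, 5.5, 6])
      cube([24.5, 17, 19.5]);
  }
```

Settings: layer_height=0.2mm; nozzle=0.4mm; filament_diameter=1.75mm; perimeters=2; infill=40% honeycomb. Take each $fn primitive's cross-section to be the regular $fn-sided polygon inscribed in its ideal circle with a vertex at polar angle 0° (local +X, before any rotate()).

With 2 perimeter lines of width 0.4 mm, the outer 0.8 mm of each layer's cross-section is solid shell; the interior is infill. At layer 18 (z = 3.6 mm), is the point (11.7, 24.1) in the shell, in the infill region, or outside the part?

At z = 3.6 mm: the cube is present — its section is the full 29.5×28.5 rectangle; the 18.5×21 cube at (3, 4.5) contributes its full rectangle; the r=11.5 cylinder at (12, 1) gives a regular 8-gon of circumradius 11.5 (constant along its height); Taking the first minus the rest: starting from the 29.5×28.5 cube, the 18.5×21 cube at (3, 4.5) lies wholly inside it (removes its full 388.50 mm² and its 79.00 mm outline becomes a hole wall); the r=11.5 cylinder at (12, 1) partially overlaps it — only the 99.71 mm² overlap (of its 374.06 mm²) is removed, clipping the outline — 1 connected region; the cube at (15, 5.5) does not reach this height (z outside [6, 25.5]); After the difference (first − rest): none of the subtracted shapes is present at this height, so that combined region is unchanged — 1 connected region; (rotated 60° about Z; rotation is an isometry so areas/perimeters/island counts are preserved). Overall, the cross-section is a single solid region. Undo the 60° rotation: the query point maps to (26.721, 1.918) in the un-rotated model frame. The nearest boundary edge runs (29.50, 0.00)→(23.09, 0.00); distance from the point to it = 1.92 mm. The point is inside the cross-section and 1.92 mm from the nearest boundary — more than the 0.8 mm shell width (2 × 0.4), so it's in the infill interior.

infill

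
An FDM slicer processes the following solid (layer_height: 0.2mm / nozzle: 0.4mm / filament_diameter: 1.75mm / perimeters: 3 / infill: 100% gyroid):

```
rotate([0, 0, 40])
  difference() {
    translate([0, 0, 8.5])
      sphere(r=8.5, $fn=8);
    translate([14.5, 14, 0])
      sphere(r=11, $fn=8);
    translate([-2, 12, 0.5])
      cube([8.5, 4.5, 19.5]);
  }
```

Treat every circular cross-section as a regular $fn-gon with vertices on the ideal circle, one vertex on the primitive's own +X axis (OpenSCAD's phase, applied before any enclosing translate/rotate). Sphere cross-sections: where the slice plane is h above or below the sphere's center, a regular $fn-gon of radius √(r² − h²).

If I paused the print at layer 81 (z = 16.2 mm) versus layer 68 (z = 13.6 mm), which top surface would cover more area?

layer 68 (z = 13.6 mm)

Layer 81 (z = 16.2): the sphere: section is a regular 8-gon, circumradius = √(r²−h²) = √(8.5²−7.7²) = 3.600 (area = (8/2)·3.600²·sin(360°/8) = 36.66 mm²); the sphere at (14.5, 14) does not reach this height (|z−center|=16.200 > r=11); the cube at (-2, 12) is present — its section is the full 8.5×4.5 rectangle (area 38.25 mm²); Taking the first minus the rest: starting from the r=8.5 sphere (36.66 mm²), the 8.5×4.5 cube at (-2, 12) misses the remaining region (no effect) — area = 36.66 mm²; (whole slice rotated 40° about Z — lengths, areas and connectivity unchanged). So its area = 36.66 mm². Layer 68 (z = 13.6): the r=8.5 sphere slices to a regular 8-gon of circumradius 6.800 (√(r²−h²) with h=5.1 from center) (area = (8/2)·6.800²·sin(360°/8) = 130.79 mm²); the sphere at (14.5, 14) is not intersected at this z (|z−center|=13.600 > r=11); the cube at (-2, 12) (footprint 8.5×4.5) is included at this height (area 38.25 mm²); Taking the first minus the rest: starting from the r=8.5 sphere (130.79 mm²), the 8.5×4.5 cube at (-2, 12) misses the remaining region (no effect) — area = 130.79 mm²; (rotated 40° about Z; rotation is an isometry so areas/perimeters/island counts are preserved). So its area = 130.79 mm². Layer 68 is larger (130.79 vs 36.66 mm²).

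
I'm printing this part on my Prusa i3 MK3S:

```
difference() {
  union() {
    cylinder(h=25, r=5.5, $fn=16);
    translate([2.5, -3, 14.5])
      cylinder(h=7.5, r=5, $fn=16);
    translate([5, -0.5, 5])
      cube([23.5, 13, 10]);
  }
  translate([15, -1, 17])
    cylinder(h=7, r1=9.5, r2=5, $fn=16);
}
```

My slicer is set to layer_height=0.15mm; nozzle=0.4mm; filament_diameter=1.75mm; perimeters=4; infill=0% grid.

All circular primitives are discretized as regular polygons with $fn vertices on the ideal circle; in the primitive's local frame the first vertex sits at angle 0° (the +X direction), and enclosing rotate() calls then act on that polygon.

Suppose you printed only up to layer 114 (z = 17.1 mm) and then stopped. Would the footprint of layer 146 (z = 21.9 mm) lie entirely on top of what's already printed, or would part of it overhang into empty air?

Compare the two slices. At z = 17.1: the r=5.5 cylinder gives a regular 16-gon of circumradius 5.5 (constant along its height) (area = (16/2)·5.500²·sin(360°/16) = 92.61 mm²); the r=5 cylinder at (2.5, -3) contributes a regular 16-gon of circumradius 5 (area = (16/2)·5.000²·sin(360°/16) = 76.54 mm²); the cube at (5, -0.5) is not intersected at this z (z outside [5, 15]); Taking the union: the regions partially overlap — summed areas 169.15 mm² minus the doubly-counted overlap 44.73 mm² gives 124.42 mm² — area = 124.42 mm²; the cone at (15, -1) contributes a regular 16-gon of circumradius 9.436 (interpolated between r1=9.5 and r2=5 at t=0.014) (area = (16/2)·9.436²·sin(360°/16) = 272.57 mm²); After the difference (first − rest): starting from that combined region (124.42 mm²), the cone at (15, -1) partially overlaps it — only the 6.70 mm² overlap (of its 272.57 mm²) is removed, clipping the outline — area = 117.72 mm². At z = 21.9: the r=5.5 cylinder contributes a regular 16-gon of circumradius 5.5 (area = (16/2)·5.500²·sin(360°/16) = 92.61 mm²); the r=5 cylinder at (2.5, -3) contributes a regular 16-gon of circumradius 5 (area = (16/2)·5.000²·sin(360°/16) = 76.54 mm²); the cube at (5, -0.5) is absent (z outside [5, 15]); Taking the union: the regions partially overlap — summed areas 169.15 mm² minus the doubly-counted overlap 44.73 mm² gives 124.42 mm² — area = 124.42 mm²; the cone at (15, -1): at t=0.700 of its height the radius interpolates to r₁+(r₂−r₁)t = 6.350, giving a regular 16-gon of that circumradius (area = (16/2)·6.350²·sin(360°/16) = 123.45 mm²); Taking the first minus the rest: starting from that combined region (124.42 mm²), the cone at (15, -1) misses the remaining region (no effect) — area = 124.42 mm². Checking containment: at z = 21.9 the cross-section extends beyond the z = 17.1 cross-section by about 6.70 mm².

part overhangs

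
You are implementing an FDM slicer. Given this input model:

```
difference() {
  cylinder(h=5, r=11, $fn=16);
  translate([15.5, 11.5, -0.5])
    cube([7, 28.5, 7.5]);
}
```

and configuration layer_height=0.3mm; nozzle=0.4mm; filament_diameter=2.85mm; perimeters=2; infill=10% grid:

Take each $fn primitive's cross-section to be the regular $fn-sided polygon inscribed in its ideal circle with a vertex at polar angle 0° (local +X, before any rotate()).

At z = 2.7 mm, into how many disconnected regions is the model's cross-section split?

At z = 2.7 mm: the r=11 cylinder gives a regular 16-gon of circumradius 11 (constant along its height); the cube at (15.5, 11.5) (footprint 7×28.5) is included at this height; Subtracting the remaining from the first: starting from the r=11 cylinder, the 7×28.5 cube at (15.5, 11.5) misses the remaining region (no effect) — 1 connected region. The result has 1 disconnected region.

1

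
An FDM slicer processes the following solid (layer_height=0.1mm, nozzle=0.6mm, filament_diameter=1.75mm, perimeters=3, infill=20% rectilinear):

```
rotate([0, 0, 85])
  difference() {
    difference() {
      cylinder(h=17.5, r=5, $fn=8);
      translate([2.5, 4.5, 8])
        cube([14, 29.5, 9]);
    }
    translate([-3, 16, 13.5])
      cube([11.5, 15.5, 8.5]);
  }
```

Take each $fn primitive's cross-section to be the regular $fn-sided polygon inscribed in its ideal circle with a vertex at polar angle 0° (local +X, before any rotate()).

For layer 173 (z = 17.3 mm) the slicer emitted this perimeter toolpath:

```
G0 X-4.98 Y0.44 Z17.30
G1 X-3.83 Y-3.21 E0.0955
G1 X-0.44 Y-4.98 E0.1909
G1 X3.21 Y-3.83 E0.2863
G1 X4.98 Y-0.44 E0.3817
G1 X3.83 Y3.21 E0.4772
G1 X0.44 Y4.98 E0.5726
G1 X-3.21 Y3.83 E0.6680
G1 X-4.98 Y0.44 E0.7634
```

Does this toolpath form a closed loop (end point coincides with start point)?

Start point (G0): (-4.98, 0.44). End point (last G1): the path returns to the start — closed.

yes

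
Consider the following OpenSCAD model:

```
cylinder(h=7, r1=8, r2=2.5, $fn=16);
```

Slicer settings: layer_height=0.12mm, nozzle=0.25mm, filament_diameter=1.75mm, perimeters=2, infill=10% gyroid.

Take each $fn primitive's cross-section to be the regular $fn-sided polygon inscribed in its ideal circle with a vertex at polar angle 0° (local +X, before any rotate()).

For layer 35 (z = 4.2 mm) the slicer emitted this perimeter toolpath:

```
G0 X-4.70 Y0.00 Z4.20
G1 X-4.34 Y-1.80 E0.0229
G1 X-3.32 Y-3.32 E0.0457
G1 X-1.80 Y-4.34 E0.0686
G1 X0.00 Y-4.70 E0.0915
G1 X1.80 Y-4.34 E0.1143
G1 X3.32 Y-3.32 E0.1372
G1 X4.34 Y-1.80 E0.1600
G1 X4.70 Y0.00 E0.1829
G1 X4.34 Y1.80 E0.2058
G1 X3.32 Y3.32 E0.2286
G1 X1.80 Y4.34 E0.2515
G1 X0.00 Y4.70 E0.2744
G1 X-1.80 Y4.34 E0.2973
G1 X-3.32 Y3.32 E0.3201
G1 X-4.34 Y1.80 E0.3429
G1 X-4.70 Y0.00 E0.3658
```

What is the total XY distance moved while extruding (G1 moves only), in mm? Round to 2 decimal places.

29.33 mm

Sum the Euclidean lengths of each G1 segment: total = 29.33 mm.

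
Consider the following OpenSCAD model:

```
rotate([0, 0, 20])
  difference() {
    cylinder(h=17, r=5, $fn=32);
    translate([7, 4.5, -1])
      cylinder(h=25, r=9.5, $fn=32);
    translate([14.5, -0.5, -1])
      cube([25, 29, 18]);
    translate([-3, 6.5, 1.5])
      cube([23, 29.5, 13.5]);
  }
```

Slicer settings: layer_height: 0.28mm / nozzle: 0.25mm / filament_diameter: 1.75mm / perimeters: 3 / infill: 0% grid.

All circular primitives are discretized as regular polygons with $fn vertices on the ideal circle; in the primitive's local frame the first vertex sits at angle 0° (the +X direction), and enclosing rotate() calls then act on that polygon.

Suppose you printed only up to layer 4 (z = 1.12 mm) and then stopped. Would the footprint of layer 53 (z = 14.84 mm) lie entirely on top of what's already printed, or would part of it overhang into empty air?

Compare the two slices. At z = 1.12: the r=5 cylinder gives a regular 32-gon of circumradius 5 (constant along its height) (area = (32/2)·5.000²·sin(360°/32) = 78.04 mm²); the cylinder at (7, 4.5): section is a regular 32-gon, circumradius r=9.5 (area = (32/2)·9.500²·sin(360°/32) = 281.71 mm²); the cube at (14.5, -0.5) is present — its section is the full 25×29 rectangle (area 725.00 mm²); the cube at (-3, 6.5) does not reach this height (z outside [1.5, 15]); Subtracting the remaining from the first: starting from the r=5 cylinder (78.04 mm²), the r=9.5 cylinder at (7, 4.5) partially overlaps it — only the 45.89 mm² overlap (of its 281.71 mm²) is removed, clipping the outline; the 25×29 cube at (14.5, -0.5) misses the remaining region (no effect) — area = 32.15 mm²; (rotated 20° about Z; rotation is an isometry so areas/perimeters/island counts are preserved). At z = 14.84: the cylinder: section is a regular 32-gon, circumradius r=5 (area = (32/2)·5.000²·sin(360°/32) = 78.04 mm²); the r=9.5 cylinder at (7, 4.5) gives a regular 32-gon of circumradius 9.5 (constant along its height) (area = (32/2)·9.500²·sin(360°/32) = 281.71 mm²); the cube at (14.5, -0.5) is present — its section is the full 25×29 rectangle (area 725.00 mm²); the 23×29.5 cube at (-3, 6.5) contributes its full rectangle (area 678.50 mm²); After the difference (first − rest): starting from the r=5 cylinder (78.04 mm²), the r=9.5 cylinder at (7, 4.5) partially overlaps it — only the 45.89 mm² overlap (of its 281.71 mm²) is removed, clipping the outline; the 25×29 cube at (14.5, -0.5) misses the remaining region (no effect); the 23×29.5 cube at (-3, 6.5) misses the remaining region (no effect) — area = 32.15 mm²; (rotated 20° about Z; rotation is an isometry so areas/perimeters/island counts are preserved). Checking containment: the cross-section at z = 14.84 is a subset of the cross-section at z = 1.12.

entirely on top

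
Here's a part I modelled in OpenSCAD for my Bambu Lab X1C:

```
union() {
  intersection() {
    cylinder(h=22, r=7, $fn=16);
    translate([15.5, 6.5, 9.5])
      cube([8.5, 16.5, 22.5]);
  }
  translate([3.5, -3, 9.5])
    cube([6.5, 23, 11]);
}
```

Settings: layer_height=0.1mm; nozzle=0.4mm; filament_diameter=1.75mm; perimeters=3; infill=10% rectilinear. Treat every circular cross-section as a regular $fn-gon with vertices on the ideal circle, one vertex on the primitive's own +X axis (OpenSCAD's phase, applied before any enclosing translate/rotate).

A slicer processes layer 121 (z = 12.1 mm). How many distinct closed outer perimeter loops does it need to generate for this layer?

1

At z = 12.1 mm: the r=7 cylinder gives a regular 16-gon of circumradius 7 (constant along its height); the cube at (15.5, 6.5) is present — its section is the full 8.5×16.5 rectangle; Taking the intersection: the 8.5×16.5 cube at (15.5, 6.5) does not overlap the r=7 cylinder (empty) — nothing remains; the cube at (3.5, -3) is present — its section is the full 6.5×23 rectangle; Combining (union): only the 6.5×23 cube at (3.5, -3) is present, so the union is just that shape — 1 connected region. The result has 1 disconnected region.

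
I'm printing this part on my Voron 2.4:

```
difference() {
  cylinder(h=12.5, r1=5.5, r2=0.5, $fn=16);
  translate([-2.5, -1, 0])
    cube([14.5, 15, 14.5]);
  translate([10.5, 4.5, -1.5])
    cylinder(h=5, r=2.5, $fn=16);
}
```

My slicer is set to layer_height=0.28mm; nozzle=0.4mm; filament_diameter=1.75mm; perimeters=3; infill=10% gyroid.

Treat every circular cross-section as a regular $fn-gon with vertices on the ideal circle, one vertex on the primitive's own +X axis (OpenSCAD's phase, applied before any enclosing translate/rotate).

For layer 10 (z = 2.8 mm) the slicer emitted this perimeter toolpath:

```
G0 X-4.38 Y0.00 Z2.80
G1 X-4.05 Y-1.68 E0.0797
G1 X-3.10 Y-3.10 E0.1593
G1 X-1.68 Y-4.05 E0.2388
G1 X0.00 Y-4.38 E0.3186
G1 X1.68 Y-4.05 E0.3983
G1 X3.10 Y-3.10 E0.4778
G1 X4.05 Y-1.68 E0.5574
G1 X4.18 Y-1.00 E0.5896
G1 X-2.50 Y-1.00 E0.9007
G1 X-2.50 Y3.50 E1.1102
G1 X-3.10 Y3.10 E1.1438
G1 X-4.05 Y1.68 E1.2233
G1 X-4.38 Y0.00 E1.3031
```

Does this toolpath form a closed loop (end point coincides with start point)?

yes

Start point (G0): (-4.38, 0.00). End point (last G1): the path returns to the start — closed.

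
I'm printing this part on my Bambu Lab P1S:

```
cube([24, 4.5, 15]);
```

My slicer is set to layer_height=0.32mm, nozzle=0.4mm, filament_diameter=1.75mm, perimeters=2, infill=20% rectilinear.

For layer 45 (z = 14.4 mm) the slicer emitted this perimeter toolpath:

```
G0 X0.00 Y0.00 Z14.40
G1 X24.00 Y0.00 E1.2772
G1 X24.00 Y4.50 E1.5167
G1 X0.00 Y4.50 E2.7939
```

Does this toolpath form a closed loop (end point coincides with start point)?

Start point (G0): (0.00, 0.00). End point (last G1): the path does not return to the start — open.

no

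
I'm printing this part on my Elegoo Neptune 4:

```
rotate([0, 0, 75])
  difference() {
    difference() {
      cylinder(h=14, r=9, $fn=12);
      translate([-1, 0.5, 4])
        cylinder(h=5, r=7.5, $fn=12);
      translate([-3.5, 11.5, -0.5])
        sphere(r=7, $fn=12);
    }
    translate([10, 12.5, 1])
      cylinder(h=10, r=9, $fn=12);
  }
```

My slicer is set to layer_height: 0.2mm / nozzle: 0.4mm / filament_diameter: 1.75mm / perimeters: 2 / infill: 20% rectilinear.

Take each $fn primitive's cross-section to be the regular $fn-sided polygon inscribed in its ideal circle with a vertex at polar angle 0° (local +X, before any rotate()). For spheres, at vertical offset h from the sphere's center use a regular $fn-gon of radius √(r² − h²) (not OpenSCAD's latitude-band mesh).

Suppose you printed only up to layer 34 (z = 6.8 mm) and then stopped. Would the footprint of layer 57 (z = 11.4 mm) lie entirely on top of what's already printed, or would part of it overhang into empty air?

part overhangs

Compare the two slices. At z = 6.8: the r=9 cylinder contributes a regular 12-gon of circumradius 9 (area = (12/2)·9.000²·sin(360°/12) = 243.00 mm²); the r=7.5 cylinder at (-1, 0.5) gives a regular 12-gon of circumradius 7.5 (constant along its height) (area = (12/2)·7.500²·sin(360°/12) = 168.75 mm²); the sphere at (-3.5, 11.5) does not reach this height (|z−center|=7.300 > r=7); After the difference (first − rest): starting from the r=9 cylinder (243.00 mm²), the r=7.5 cylinder at (-1, 0.5) lies wholly inside it (removes its full 168.75 mm² and its 46.59 mm outline becomes a hole wall) — area = 74.25 mm²; the r=9 cylinder at (10, 12.5) gives a regular 12-gon of circumradius 9 (constant along its height) (area = (12/2)·9.000²·sin(360°/12) = 243.00 mm²); After the difference (first − rest): starting from that combined region (74.25 mm²), the r=9 cylinder at (10, 12.5) partially overlaps it — only the 7.87 mm² overlap (of its 243.00 mm²) is removed, clipping the outline — area = 66.38 mm²; (whole slice rotated 75° about Z — lengths, areas and connectivity unchanged). At z = 11.4: the r=9 cylinder contributes a regular 12-gon of circumradius 9 (area = (12/2)·9.000²·sin(360°/12) = 243.00 mm²); the cylinder at (-1, 0.5) is absent (z outside [4, 9]); the sphere at (-3.5, 11.5) is not intersected at this z (|z−center|=11.900 > r=7); After the difference (first − rest): none of the subtracted shapes is present at this height, so the r=9 cylinder is unchanged — area = 243.00 mm²; the cylinder at (10, 12.5) is absent (z outside [1, 11]); Subtracting the remaining from the first: none of the subtracted shapes is present at this height, so the result so far is unchanged — area = 243.00 mm²; (rotated 75° about Z; rotation is an isometry so areas/perimeters/island counts are preserved). Checking containment: at z = 11.4 the cross-section extends beyond the z = 6.8 cross-section by about 176.62 mm².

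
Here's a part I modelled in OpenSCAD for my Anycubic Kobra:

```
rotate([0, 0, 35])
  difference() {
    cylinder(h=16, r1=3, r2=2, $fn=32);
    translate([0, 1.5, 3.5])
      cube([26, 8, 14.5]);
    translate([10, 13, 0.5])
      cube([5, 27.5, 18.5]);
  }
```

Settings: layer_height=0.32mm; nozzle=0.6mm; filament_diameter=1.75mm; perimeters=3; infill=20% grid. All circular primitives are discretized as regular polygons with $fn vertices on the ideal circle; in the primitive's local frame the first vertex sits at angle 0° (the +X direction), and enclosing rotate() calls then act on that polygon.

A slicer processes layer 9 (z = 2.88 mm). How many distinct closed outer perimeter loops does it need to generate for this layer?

1

At z = 2.88 mm: the cone: at t=0.180 of its height the radius interpolates to r₁+(r₂−r₁)t = 2.820, giving a regular 32-gon of that circumradius; the cube at (0, 1.5) is not intersected at this z (z outside [3.5, 18]); the cube at (10, 13) is present — its section is the full 5×27.5 rectangle; Subtracting the remaining from the first: starting from the cone, the 5×27.5 cube at (10, 13) misses the remaining region (no effect) — 1 connected region; (whole slice rotated 35° about Z — lengths, areas and connectivity unchanged). The result has 1 disconnected region.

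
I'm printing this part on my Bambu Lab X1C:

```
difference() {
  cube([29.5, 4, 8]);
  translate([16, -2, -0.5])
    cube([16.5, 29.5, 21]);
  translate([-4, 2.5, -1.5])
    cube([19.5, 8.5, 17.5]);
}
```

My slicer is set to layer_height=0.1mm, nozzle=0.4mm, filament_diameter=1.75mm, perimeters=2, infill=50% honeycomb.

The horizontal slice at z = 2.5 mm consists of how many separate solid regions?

At z = 2.5 mm: the 29.5×4 cube contributes its full rectangle; the cube at (16, -2) (footprint 16.5×29.5) is included at this height; the cube at (-4, 2.5) (footprint 19.5×8.5) is included at this height; After the difference (first − rest): starting from the 29.5×4 cube, the 16.5×29.5 cube at (16, -2) partially overlaps it — only the 54.00 mm² overlap (of its 486.75 mm²) is removed, clipping the outline; the 19.5×8.5 cube at (-4, 2.5) partially overlaps it — only the 23.25 mm² overlap (of its 165.75 mm²) is removed, clipping the outline — 1 connected region. The result has 1 disconnected region.

1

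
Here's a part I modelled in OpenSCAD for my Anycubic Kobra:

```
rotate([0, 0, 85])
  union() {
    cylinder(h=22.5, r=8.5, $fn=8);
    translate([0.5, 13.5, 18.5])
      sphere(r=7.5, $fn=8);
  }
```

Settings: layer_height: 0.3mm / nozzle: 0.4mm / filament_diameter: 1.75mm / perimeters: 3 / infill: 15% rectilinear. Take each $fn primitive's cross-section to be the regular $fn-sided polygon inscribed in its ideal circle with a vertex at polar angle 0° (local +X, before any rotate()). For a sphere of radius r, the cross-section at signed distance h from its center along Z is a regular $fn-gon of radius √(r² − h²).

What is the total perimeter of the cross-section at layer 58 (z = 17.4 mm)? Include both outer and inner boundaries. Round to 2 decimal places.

At z = 17.4 mm: the cylinder: section is a regular 8-gon, circumradius r=8.5 (perimeter = 2·8·8.500·sin(180°/8) = 52.04 mm); the sphere at (0.5, 13.5): section is a regular 8-gon, circumradius = √(r²−h²) = √(7.5²−1.1²) = 7.419 (perimeter = 2·8·7.419·sin(180°/8) = 45.43 mm); Merging all regions: the regions partially overlap (shared area 7.01 mm²), so the edge portions inside another operand are dropped and the merged outline is re-measured after clipping — boundary = 84.83 mm; (whole slice rotated 85° about Z — lengths, areas and connectivity unchanged). Overall, the cross-section is a single solid region. Total boundary length (outer) = 84.83 mm.

84.83 mm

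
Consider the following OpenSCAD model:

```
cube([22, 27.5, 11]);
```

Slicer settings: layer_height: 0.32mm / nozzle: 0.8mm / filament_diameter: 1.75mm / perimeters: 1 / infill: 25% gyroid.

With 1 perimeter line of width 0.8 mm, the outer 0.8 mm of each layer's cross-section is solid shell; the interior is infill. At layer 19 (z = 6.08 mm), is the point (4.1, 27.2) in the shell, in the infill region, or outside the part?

At z = 6.08 mm: the cube is present — its section is the full 22×27.5 rectangle. Overall, the cross-section is a single solid region. The nearest boundary edge runs (22.00, 27.50)→(0.00, 27.50); distance from the point to it = 0.30 mm. The point is inside the cross-section, 0.30 mm from the nearest boundary — within the 0.8 mm shell band (1 × 0.8).

shell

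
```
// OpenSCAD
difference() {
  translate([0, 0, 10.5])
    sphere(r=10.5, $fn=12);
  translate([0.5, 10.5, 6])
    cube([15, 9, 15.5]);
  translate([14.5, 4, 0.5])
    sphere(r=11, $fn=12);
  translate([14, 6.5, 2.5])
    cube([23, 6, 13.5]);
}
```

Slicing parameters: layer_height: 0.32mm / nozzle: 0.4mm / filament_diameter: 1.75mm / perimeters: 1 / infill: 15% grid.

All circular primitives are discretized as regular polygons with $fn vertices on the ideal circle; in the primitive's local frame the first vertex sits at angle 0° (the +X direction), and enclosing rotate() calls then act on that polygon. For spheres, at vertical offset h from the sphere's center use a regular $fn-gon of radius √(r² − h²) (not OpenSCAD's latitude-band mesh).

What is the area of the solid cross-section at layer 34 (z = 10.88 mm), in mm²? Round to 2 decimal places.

330.32 mm²

At z = 10.88 mm: the r=10.5 sphere slices to a regular 12-gon of circumradius 10.493 (√(r²−h²) with h=0.38 from center) (area = (12/2)·10.493²·sin(360°/12) = 330.32 mm²); the cube at (0.5, 10.5) (footprint 15×9) is included at this height (area 135.00 mm²); the sphere at (14.5, 4): section is a regular 12-gon, circumradius = √(r²−h²) = √(11²−10.38²) = 3.641 (area = (12/2)·3.641²·sin(360°/12) = 39.77 mm²); the cube at (14, 6.5) is present — its section is the full 23×6 rectangle (area 138.00 mm²); Taking the first minus the rest: starting from the r=10.5 sphere (330.32 mm²), the 15×9 cube at (0.5, 10.5) misses the remaining region (no effect); the r=11 sphere at (14.5, 4) misses the remaining region (no effect); the 23×6 cube at (14, 6.5) misses the remaining region (no effect) — area = 330.32 mm². Overall, the cross-section is a single solid region. Net area = 330.32 mm².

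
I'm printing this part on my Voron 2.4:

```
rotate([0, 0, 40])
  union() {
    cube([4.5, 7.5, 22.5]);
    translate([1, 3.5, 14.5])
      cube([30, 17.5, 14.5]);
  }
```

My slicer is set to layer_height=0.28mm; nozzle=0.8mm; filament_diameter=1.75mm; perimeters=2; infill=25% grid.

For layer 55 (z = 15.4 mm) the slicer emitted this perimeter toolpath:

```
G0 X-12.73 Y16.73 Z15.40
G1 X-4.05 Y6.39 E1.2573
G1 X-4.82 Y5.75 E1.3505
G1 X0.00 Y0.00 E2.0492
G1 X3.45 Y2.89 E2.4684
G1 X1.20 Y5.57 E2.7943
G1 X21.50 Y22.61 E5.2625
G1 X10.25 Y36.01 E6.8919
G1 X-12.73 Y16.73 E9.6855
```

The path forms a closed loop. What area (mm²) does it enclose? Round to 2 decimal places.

544.70 mm²

Apply the shoelace formula to the sequence of (X, Y) vertices; enclosed area = 544.70 mm².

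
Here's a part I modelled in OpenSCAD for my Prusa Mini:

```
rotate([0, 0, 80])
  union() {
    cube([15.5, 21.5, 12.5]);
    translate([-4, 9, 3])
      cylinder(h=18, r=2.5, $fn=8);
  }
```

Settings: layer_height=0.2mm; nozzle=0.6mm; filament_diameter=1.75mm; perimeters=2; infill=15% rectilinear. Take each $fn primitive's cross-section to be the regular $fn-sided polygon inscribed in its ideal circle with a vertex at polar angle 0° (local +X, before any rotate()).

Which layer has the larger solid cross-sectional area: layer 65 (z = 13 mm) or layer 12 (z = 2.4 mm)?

layer 12 (z = 2.4 mm)

Layer 65 (z = 13): the cube is not intersected at this z (z outside [0, 12.5]); the cylinder at (-4, 9): section is a regular 8-gon, circumradius r=2.5 (area = (8/2)·2.500²·sin(360°/8) = 17.68 mm²); Taking the union: only the r=2.5 cylinder at (-4, 9) is present, so the union is just that shape — area = 17.68 mm²; (whole slice rotated 80° about Z — lengths, areas and connectivity unchanged). So its area = 17.68 mm². Layer 12 (z = 2.4): the cube (footprint 15.5×21.5) is included at this height (area 333.25 mm²); the cylinder at (-4, 9) is absent (z outside [3, 21]); Combining (union): only the 15.5×21.5 cube is present, so the union is just that shape — area = 333.25 mm²; (whole slice rotated 80° about Z — lengths, areas and connectivity unchanged). So its area = 333.25 mm². Layer 12 is larger (333.25 vs 17.68 mm²).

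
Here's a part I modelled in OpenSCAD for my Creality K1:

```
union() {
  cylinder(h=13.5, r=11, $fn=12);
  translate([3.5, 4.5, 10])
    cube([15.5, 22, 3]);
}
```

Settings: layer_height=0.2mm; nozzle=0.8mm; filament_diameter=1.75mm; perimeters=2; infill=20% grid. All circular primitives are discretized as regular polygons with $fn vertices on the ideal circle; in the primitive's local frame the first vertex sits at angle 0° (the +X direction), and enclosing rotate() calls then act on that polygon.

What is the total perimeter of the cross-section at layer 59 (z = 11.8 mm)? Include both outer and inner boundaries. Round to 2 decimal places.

At z = 11.8 mm: the r=11 cylinder gives a regular 12-gon of circumradius 11 (constant along its height) (perimeter = 2·12·11.000·sin(180°/12) = 68.33 mm); the cube at (3.5, 4.5) (footprint 15.5×22) is included at this height (perimeter 75.00 mm); Taking the union: the regions partially overlap (shared area 22.85 mm²), so the edge portions inside another operand are dropped and the merged outline is re-measured after clipping — boundary = 122.67 mm. Overall, the cross-section is a single solid region. Total boundary length (outer) = 122.67 mm.

122.67 mm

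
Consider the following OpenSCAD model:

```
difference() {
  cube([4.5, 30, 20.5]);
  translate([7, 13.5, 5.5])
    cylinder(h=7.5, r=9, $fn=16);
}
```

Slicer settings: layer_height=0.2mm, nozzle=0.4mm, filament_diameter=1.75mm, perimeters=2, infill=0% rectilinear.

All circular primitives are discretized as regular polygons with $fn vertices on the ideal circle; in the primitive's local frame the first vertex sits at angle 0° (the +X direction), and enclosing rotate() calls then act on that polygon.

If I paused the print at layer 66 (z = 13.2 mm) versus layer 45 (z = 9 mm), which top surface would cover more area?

Layer 66 (z = 13.2): the cube (footprint 4.5×30) is included at this height (area 135.00 mm²); the cylinder at (7, 13.5) is absent (z outside [5.5, 13]); Taking the first minus the rest: none of the subtracted shapes is present at this height, so the 4.5×30 cube is unchanged — area = 135.00 mm². So its area = 135.00 mm². Layer 45 (z = 9): the cube (footprint 4.5×30) is included at this height (area 135.00 mm²); the r=9 cylinder at (7, 13.5) gives a regular 16-gon of circumradius 9 (constant along its height) (area = (16/2)·9.000²·sin(360°/16) = 247.98 mm²); After the difference (first − rest): starting from the 4.5×30 cube (135.00 mm²), the r=9 cylinder at (7, 13.5) partially overlaps it — only the 66.23 mm² overlap (of its 247.98 mm²) is removed, clipping the outline — area = 68.77 mm². So its area = 68.77 mm². Layer 66 is larger (135.00 vs 68.77 mm²).

layer 66 (z = 13.2 mm)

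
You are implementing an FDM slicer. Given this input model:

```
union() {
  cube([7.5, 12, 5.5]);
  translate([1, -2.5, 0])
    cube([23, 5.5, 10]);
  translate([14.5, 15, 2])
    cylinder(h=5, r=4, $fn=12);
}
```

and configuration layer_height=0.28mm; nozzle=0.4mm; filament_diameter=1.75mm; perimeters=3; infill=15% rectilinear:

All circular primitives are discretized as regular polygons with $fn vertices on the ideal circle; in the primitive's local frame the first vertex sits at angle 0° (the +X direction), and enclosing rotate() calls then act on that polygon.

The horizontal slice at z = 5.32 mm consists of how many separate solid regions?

At z = 5.32 mm: the 7.5×12 cube contributes its full rectangle; the cube at (1, -2.5) is present — its section is the full 23×5.5 rectangle; the r=4 cylinder at (14.5, 15) gives a regular 12-gon of circumradius 4 (constant along its height); Combining (union): the regions partially overlap (shared area 19.50 mm²), so overlapping operands fuse into one piece — 2 connected regions. The result has 2 disconnected regions.

2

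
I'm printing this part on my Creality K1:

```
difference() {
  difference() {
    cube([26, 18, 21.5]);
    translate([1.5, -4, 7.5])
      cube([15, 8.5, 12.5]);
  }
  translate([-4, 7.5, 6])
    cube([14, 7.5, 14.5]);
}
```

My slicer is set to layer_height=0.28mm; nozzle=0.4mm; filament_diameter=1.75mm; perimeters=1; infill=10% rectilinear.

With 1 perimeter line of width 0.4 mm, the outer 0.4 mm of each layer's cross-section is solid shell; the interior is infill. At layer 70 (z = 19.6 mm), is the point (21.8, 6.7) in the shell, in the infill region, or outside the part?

infill

At z = 19.6 mm: the cube is present — its section is the full 26×18 rectangle; the cube at (1.5, -4) (footprint 15×8.5) is included at this height; After the difference (first − rest): starting from the 26×18 cube, the 15×8.5 cube at (1.5, -4) partially overlaps it — only the 67.50 mm² overlap (of its 127.50 mm²) is removed, clipping the outline — 1 connected region; the 14×7.5 cube at (-4, 7.5) contributes its full rectangle; Subtracting the remaining from the first: starting from the result so far, the 14×7.5 cube at (-4, 7.5) partially overlaps it — only the 75.00 mm² overlap (of its 105.00 mm²) is removed, clipping the outline — 1 connected region. Overall, the cross-section is a single solid region. The nearest boundary edge runs (26.00, 18.00)→(26.00, 0.00); distance from the point to it = 4.20 mm. The point is inside the cross-section and 4.20 mm from the nearest boundary — more than the 0.4 mm shell width (1 × 0.4), so it's in the infill interior.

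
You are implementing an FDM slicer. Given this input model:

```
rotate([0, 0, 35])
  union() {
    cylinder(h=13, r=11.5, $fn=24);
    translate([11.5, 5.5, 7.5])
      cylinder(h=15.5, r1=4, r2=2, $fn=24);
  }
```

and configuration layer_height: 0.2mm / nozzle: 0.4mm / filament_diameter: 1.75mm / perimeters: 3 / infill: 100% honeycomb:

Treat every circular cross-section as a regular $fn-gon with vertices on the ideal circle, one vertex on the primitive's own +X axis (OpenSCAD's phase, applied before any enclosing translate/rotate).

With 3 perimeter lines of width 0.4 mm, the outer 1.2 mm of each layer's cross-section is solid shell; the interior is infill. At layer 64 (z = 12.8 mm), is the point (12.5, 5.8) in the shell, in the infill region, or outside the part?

At z = 12.8 mm: the r=11.5 cylinder contributes a regular 24-gon of circumradius 11.5; the cone at (11.5, 5.5) contributes a regular 24-gon of circumradius 3.316 (interpolated between r1=4 and r2=2 at t=0.342); Merging all regions: the regions partially overlap (shared area 7.91 mm²), so overlapping operands fuse into one piece — 1 connected region; (whole slice rotated 35° about Z — lengths, areas and connectivity unchanged). Overall, the cross-section is a single solid region. Undo the 35° rotation: the query point maps to (13.566, -2.419) in the un-rotated model frame. The nearest boundary edge runs (11.50, 0.00)→(11.11, -2.98); distance from the point to it = 2.36 mm. The point is not inside any of the regions above, so it lies outside the cross-section (2.36 mm from the nearest boundary).

outside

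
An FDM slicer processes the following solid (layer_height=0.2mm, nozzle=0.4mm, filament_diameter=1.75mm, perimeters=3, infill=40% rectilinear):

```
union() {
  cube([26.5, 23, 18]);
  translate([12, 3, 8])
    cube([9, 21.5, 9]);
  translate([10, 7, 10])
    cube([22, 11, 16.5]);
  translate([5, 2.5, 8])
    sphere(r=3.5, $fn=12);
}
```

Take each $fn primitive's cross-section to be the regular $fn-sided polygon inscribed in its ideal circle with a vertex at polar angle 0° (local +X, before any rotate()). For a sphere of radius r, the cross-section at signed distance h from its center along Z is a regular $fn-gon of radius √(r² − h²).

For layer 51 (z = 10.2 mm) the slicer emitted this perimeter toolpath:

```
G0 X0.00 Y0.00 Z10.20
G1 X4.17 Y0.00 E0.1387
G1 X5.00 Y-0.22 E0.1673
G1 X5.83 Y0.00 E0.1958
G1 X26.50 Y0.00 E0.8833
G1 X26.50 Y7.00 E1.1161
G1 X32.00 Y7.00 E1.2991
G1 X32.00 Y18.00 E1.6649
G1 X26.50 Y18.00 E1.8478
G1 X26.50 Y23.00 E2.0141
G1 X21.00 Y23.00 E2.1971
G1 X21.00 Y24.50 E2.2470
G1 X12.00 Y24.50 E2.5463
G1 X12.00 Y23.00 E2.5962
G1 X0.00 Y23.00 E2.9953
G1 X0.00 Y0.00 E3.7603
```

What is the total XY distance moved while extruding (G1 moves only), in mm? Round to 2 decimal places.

113.06 mm

Sum the Euclidean lengths of each G1 segment: total = 113.06 mm.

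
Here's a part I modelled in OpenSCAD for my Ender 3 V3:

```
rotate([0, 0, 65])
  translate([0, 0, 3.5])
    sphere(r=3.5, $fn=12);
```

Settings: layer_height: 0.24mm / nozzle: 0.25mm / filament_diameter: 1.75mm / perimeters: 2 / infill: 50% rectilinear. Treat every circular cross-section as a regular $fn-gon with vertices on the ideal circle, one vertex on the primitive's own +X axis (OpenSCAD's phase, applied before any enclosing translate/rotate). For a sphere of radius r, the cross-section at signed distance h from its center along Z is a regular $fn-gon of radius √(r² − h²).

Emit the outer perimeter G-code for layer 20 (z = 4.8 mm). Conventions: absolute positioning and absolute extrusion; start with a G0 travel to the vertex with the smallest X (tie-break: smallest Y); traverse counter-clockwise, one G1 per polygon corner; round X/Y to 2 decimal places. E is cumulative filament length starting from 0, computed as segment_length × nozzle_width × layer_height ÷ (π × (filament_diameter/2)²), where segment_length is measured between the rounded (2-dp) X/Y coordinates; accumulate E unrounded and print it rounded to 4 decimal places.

G0 X-3.24 Y-0.28 Z4.80
G1 X-2.66 Y-1.86 E0.0420
G1 X-1.37 Y-2.95 E0.0841
G1 X0.28 Y-3.24 E0.1259
G1 X1.86 Y-2.66 E0.1679
G1 X2.95 Y-1.37 E0.2100
G1 X3.24 Y0.28 E0.2518
G1 X2.66 Y1.86 E0.2938
G1 X1.37 Y2.95 E0.3359
G1 X-0.28 Y3.24 E0.3777
G1 X-1.86 Y2.66 E0.4197
G1 X-2.95 Y1.37 E0.4618
G1 X-3.24 Y-0.28 E0.5036

At z = 4.8 mm: the r=3.5 sphere contributes a regular 12-gon of circumradius √(3.5²−1.3²) = 3.250; (rotated 65° about Z; rotation is an isometry so areas/perimeters/island counts are preserved). The outline is a single polygon with 12 vertices. Extrusion per mm of travel: 0.25 × 0.24 / (π × 0.875²) = 0.024945. Accumulating E over each segment gives final E = 0.5036.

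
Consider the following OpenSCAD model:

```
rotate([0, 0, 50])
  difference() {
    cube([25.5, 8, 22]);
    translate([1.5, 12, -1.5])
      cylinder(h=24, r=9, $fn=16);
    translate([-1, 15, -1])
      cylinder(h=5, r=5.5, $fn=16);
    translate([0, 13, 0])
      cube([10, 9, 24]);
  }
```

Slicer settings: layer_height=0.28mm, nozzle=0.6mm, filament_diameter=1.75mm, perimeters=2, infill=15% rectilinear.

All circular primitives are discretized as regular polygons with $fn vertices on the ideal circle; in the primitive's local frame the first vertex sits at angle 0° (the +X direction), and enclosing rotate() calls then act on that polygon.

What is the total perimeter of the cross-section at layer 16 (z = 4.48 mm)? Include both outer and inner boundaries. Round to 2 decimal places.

At z = 4.48 mm: the 25.5×8 cube contributes its full rectangle (perimeter 67.00 mm); the r=9 cylinder at (1.5, 12) contributes a regular 16-gon of circumradius 9 (perimeter = 2·16·9.000·sin(180°/16) = 56.19 mm); the cylinder at (-1, 15) does not reach this height (z outside [-1, 4]); the cube at (0, 13) (footprint 10×9) is included at this height (perimeter 38.00 mm); Subtracting the remaining from the first: starting from the 25.5×8 cube, the r=9 cylinder at (1.5, 12) partially overlaps it — only the 34.93 mm² overlap (of its 247.98 mm²) is removed, clipping the outline; the 10×9 cube at (0, 13) misses the remaining region (no effect) — boundary = 64.25 mm; (whole slice rotated 50° about Z — lengths, areas and connectivity unchanged). Overall, the cross-section is a single solid region. Total boundary length (outer) = 64.25 mm.

64.25 mm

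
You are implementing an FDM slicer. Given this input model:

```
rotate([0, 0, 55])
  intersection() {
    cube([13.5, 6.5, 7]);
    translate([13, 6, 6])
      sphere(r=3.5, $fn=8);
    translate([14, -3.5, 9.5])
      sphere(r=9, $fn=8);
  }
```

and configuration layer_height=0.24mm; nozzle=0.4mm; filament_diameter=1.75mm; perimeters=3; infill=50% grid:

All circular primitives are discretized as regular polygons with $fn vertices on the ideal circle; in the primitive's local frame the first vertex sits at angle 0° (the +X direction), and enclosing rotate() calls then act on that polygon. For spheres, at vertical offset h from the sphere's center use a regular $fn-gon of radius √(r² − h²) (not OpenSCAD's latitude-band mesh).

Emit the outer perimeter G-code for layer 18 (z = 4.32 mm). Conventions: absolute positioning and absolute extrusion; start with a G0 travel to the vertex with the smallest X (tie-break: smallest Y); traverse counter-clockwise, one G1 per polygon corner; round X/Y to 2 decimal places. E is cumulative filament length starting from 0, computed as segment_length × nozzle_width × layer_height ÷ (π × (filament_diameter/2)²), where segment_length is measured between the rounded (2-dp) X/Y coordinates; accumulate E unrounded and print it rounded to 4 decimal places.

At z = 4.32 mm: the 13.5×6.5 cube contributes its full rectangle; the r=3.5 sphere at (13, 6) contributes a regular 8-gon of circumradius √(3.5²−1.68²) = 3.070; the sphere at (14, -3.5): section is a regular 8-gon, circumradius = √(r²−h²) = √(9²−5.18²) = 7.360; Keeping only the common overlap: the r=3.5 sphere at (13, 6) partially overlaps the 13.5×6.5 cube; clipping to the common part keeps 9.88 mm²; the r=9 sphere at (14, -3.5) partially overlaps the running intersection; clipping to the common part keeps 0.42 mm² — 1 connected region; (rotated 55° about Z; rotation is an isometry so areas/perimeters/island counts are preserved). The outline is a single polygon with 4 vertices. Extrusion per mm of travel: 0.4 × 0.24 / (π × 0.875²) = 0.039912. Accumulating E over each segment gives final E = 0.1171.

G0 X4.49 Y11.97 Z4.32
G1 X5.06 Y12.33 E0.0269
G1 X5.17 Y12.86 E0.0485
G1 X4.75 Y13.15 E0.0689
G1 X4.49 Y11.97 E0.1171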